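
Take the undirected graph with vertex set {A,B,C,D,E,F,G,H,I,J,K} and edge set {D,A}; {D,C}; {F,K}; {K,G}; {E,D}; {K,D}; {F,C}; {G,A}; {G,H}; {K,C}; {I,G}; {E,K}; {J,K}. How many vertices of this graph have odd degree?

Degrees: A:2, B:0, C:3, D:4, E:2, F:2, G:4, H:1, I:1, J:1, K:6
Odd-degree vertices: C, H, I, J.

4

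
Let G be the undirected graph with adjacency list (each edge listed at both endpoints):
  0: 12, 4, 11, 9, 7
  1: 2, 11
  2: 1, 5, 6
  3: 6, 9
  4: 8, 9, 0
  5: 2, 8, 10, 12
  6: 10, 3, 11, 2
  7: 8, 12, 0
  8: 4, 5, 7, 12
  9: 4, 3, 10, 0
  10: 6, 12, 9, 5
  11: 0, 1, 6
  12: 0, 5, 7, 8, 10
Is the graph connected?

Yes

Starting from 0 and exploring outward reaches every vertex (0, 12, 11, 7, 9, 4, 5, 8, 10, 6, 1, 3, 2); the graph is connected.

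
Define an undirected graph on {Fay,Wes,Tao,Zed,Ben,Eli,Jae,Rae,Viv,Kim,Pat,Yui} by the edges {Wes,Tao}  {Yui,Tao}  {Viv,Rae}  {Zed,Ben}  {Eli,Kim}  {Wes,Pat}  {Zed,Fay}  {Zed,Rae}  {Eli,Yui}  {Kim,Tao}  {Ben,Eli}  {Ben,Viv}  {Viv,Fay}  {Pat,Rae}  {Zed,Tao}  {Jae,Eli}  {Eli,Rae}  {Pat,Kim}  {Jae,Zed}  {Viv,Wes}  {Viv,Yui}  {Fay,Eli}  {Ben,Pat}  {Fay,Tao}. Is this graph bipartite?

The cycle Tao-Zed-Rae-Viv-Yui-Tao has length 5, which is odd, so the graph is not bipartite.

No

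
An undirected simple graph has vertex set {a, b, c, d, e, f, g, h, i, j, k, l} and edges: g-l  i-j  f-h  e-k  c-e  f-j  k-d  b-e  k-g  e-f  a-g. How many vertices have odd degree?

10

Degrees: a:1, b:1, c:1, d:1, e:4, f:3, g:3, h:1, i:1, j:2, k:3, l:1
Odd-degree vertices: a, b, c, d, f, g, h, i, k, l.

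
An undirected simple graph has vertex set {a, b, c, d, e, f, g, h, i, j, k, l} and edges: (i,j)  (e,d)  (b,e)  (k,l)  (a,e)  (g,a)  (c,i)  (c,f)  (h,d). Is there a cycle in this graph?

No

The graph has 12 vertices, 9 edges, and 3 connected components.
Since 9 = 12 - 3, the graph is a forest and contains no cycle.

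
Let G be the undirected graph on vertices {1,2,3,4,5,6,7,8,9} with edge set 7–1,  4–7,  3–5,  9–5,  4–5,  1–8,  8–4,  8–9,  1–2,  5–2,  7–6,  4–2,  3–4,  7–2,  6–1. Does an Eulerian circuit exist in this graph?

Degrees: 1:4, 2:4, 3:2, 4:5, 5:4, 6:2, 7:4, 8:3, 9:2
Vertices with odd degree: 4, 8. An Eulerian circuit requires all degrees even.

No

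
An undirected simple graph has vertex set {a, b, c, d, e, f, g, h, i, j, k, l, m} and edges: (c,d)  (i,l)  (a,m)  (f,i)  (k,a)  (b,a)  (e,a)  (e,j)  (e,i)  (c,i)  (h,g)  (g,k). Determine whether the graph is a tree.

The graph has 13 vertices and 12 edges.
Connected and |E| = |V| - 1, which characterizes a tree.

Yes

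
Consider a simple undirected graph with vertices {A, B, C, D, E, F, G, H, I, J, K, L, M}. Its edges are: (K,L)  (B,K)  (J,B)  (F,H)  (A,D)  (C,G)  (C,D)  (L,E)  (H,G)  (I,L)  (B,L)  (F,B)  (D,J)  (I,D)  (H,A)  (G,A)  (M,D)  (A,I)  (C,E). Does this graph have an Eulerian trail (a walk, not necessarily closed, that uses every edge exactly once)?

No

Degrees: A:4, B:4, C:3, D:5, E:2, F:2, G:3, H:3, I:3, J:2, K:2, L:4, M:1
Odd-degree vertices: C, D, G, H, I, M (6 total).
With 6 odd-degree vertices (more than two), no single trail can use every edge.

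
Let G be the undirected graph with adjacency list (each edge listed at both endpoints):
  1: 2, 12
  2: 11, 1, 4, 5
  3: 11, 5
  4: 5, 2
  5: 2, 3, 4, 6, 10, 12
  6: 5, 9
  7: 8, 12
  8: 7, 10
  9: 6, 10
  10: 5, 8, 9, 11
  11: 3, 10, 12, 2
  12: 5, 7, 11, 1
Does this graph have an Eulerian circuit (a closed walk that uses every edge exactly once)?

Degrees: 1:2, 2:4, 3:2, 4:2, 5:6, 6:2, 7:2, 8:2, 9:2, 10:4, 11:4, 12:4
Every vertex has even degree and the edges form a single connected piece, so an Eulerian circuit exists.

Yes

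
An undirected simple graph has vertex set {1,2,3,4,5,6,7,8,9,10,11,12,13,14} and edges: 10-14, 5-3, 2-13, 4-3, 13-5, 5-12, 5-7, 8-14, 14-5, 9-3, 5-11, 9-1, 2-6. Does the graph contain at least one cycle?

No

|V| = 14, |E| = 13, number of components = 1.
Since 13 = 14 - 1, the graph is a forest and contains no cycle.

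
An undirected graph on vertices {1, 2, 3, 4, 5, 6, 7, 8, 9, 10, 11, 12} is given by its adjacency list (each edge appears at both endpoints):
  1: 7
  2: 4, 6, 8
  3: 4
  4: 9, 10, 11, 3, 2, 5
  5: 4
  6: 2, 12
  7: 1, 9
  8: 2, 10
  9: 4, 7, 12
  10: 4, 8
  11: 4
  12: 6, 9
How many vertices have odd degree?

6

Degrees: 1:1, 2:3, 3:1, 4:6, 5:1, 6:2, 7:2, 8:2, 9:3, 10:2, 11:1, 12:2
Odd-degree vertices: 1, 2, 3, 5, 9, 11.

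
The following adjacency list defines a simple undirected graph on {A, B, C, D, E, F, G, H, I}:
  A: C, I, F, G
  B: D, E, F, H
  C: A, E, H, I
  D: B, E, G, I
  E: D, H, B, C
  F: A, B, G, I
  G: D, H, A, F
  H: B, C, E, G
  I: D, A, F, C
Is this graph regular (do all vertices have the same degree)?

Yes

Degrees: A:4, B:4, C:4, D:4, E:4, F:4, G:4, H:4, I:4
Every vertex has degree 4, so the graph is 4-regular.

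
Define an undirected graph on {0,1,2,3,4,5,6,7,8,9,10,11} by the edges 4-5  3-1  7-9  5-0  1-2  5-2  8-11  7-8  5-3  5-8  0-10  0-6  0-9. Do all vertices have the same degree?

No

Degrees: 0:4, 1:2, 2:2, 3:2, 4:1, 5:5, 6:1, 7:2, 8:3, 9:2, 10:1, 11:1
Vertex 4 has degree 1 while 5 has degree 5, so the graph is not regular.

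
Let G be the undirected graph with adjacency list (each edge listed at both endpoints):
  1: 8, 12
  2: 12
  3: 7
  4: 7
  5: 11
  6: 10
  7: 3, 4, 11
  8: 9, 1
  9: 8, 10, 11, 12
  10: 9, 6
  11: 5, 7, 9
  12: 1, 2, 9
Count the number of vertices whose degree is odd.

8

Degrees: 1:2, 2:1, 3:1, 4:1, 5:1, 6:1, 7:3, 8:2, 9:4, 10:2, 11:3, 12:3
Odd-degree vertices: 2, 3, 4, 5, 6, 7, 11, 12.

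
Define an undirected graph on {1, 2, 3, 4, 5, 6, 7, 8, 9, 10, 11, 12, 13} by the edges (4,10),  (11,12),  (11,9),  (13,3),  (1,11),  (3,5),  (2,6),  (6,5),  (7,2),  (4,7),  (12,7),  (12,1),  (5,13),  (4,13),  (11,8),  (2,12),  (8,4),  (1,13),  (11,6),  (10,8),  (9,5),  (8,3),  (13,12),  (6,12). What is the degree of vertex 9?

Neighbors of 9: 5, 11.

2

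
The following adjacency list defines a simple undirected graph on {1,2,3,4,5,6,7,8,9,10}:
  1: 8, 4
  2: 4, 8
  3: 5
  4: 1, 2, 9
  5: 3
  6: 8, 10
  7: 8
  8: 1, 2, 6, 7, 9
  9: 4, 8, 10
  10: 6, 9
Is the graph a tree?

No

The graph has 10 vertices and 11 edges.
It is not connected, so it is not a tree.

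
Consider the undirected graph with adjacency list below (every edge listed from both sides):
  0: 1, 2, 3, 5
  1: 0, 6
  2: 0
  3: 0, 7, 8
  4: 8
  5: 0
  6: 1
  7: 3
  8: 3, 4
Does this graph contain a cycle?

No

The graph has 9 vertices, 8 edges, and 1 connected component.
Since 8 = 9 - 1, the graph is a forest and contains no cycle.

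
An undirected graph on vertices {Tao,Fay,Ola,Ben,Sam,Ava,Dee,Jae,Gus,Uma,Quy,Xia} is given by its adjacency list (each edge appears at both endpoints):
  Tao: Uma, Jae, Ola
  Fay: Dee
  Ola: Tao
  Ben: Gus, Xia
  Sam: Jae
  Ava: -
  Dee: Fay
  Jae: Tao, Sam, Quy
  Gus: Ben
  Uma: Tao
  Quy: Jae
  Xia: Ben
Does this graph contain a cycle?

The graph has 12 vertices, 8 edges, and 4 connected components.
A forest on 12 vertices with 4 components has exactly 8 edges, which matches — so no cycle.

No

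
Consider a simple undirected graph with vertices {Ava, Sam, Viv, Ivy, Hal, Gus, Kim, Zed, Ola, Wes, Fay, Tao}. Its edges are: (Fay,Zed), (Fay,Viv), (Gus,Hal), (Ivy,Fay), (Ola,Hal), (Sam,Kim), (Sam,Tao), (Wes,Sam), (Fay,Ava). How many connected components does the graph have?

Component: {Hal, Gus, Ola}
Component: {Sam, Kim, Wes, Tao}
Component: {Ava, Viv, Ivy, Zed, Fay}

3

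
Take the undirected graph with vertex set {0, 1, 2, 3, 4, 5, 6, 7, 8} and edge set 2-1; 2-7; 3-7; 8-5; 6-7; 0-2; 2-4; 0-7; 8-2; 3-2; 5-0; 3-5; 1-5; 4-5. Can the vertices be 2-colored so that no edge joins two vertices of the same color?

No

The cycle 2-7-0-2 has length 3, which is odd, so the graph is not bipartite.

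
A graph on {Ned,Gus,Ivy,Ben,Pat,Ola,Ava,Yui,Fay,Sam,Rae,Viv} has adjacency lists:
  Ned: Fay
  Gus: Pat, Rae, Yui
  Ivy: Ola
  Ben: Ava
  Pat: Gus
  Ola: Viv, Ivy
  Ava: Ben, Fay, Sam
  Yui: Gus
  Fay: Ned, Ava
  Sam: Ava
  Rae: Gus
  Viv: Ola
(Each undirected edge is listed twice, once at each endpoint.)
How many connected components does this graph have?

Component: {Ivy, Ola, Viv}
Component: {Gus, Pat, Yui, Rae}
Component: {Ned, Ben, Ava, Fay, Sam}

3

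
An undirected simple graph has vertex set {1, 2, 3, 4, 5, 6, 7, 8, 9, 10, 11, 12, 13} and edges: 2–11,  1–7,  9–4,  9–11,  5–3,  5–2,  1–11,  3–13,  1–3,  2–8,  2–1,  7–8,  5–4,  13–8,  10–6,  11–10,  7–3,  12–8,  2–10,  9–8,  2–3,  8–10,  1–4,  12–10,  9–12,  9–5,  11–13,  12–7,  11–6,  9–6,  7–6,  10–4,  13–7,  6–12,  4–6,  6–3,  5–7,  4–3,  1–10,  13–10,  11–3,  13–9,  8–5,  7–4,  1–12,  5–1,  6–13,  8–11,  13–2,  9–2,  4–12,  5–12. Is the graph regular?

Degrees: 1:8, 2:8, 3:8, 4:8, 5:8, 6:8, 7:8, 8:8, 9:8, 10:8, 11:8, 12:8, 13:8
All degrees equal 8; the graph is regular.

Yes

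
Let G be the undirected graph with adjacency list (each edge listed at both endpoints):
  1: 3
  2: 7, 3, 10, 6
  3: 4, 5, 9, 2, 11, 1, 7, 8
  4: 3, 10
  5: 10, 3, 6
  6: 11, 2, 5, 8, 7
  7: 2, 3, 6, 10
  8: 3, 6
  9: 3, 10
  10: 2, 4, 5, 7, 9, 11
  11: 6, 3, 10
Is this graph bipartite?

2-7-3-2 is an odd cycle (length 3), and a bipartite graph can contain only even cycles.

No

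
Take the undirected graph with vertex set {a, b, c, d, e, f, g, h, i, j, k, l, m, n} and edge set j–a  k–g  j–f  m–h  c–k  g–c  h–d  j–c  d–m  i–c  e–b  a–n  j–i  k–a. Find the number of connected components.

4

Component: {l}
Component: {b, e}
Component: {d, h, m}
Component: {a, c, f, g, i, j, k, n}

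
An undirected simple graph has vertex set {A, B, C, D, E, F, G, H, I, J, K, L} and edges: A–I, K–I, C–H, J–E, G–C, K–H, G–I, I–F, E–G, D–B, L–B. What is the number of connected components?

Component: {B, D, L}
Component: {A, C, E, F, G, H, I, J, K}

2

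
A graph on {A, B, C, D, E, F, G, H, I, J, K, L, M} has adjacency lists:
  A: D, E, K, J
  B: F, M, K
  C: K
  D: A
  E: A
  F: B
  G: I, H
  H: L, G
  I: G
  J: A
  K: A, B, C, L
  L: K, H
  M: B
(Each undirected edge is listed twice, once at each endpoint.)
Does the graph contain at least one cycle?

|V| = 13, |E| = 12, number of components = 1.
Since 12 = 13 - 1, the graph is a forest and contains no cycle.

No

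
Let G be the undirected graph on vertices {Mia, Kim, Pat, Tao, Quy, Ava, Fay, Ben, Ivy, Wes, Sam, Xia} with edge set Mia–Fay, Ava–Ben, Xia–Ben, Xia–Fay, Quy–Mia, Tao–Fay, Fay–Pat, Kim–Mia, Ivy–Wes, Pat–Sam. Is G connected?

No

Component: {Ivy, Wes}
Component: {Mia, Kim, Pat, Tao, Quy, Ava, Fay, Ben, Sam, Xia}
No edge joins these 2 groups, so the graph is disconnected.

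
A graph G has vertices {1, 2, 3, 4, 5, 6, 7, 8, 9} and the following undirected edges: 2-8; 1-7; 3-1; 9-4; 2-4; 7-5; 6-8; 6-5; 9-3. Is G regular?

Yes

Degrees: 1:2, 2:2, 3:2, 4:2, 5:2, 6:2, 7:2, 8:2, 9:2
All degrees equal 2; the graph is regular.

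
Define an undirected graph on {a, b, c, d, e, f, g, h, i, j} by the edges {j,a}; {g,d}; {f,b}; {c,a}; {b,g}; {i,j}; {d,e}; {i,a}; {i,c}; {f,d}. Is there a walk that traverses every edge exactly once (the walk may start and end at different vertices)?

Degrees: a:3, b:2, c:2, d:3, e:1, f:2, g:2, h:0, i:3, j:2
Odd-degree vertices: a, d, e, i (4 total).
An Eulerian trail requires 0 or 2 odd-degree vertices; here there are 4.

No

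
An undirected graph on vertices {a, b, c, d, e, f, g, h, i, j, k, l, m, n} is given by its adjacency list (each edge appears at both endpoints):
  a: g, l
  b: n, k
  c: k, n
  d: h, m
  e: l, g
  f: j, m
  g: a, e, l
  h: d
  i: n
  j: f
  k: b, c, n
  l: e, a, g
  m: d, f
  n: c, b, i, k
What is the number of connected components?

3

Component: {a, e, g, l}
Component: {b, c, i, k, n}
Component: {d, f, h, j, m}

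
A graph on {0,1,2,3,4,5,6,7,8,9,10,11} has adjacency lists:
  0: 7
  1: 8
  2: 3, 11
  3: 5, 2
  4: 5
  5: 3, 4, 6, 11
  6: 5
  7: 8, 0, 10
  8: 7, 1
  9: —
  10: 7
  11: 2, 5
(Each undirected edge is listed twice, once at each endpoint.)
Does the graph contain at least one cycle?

Yes

|V| = 12, |E| = 10, number of components = 3.
One cycle is 2-11-5-3-2.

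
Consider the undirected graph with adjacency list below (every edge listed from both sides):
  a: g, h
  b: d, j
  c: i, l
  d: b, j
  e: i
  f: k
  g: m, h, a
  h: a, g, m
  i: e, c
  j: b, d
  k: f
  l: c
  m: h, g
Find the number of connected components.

4

Component: {f, k}
Component: {b, d, j}
Component: {a, g, h, m}
Component: {c, e, i, l}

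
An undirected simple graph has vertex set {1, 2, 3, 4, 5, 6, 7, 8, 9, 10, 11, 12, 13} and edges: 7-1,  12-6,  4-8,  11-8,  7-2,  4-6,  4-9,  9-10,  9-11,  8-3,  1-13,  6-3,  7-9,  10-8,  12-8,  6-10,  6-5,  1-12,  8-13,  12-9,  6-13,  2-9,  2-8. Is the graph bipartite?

No

The cycle 7-2-9-7 has length 3, which is odd, so the graph is not bipartite.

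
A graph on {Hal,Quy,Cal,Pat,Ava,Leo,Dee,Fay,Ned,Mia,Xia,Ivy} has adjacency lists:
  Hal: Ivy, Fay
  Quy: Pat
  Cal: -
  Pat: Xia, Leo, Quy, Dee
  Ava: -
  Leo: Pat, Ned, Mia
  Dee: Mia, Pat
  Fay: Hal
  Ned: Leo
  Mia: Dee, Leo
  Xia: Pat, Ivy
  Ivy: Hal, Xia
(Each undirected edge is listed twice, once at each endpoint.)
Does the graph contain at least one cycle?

|V| = 12, |E| = 10, number of components = 3.
One cycle is Pat-Leo-Mia-Dee-Pat.

Yes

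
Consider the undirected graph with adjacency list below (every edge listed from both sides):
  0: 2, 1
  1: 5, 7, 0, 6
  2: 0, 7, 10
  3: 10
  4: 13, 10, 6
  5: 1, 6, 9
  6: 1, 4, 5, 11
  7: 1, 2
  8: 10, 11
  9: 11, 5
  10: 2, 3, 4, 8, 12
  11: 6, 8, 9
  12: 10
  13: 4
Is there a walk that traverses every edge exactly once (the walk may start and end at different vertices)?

Degrees: 0:2, 1:4, 2:3, 3:1, 4:3, 5:3, 6:4, 7:2, 8:2, 9:2, 10:5, 11:3, 12:1, 13:1
Odd-degree vertices: 2, 3, 4, 5, 10, 11, 12, 13 (8 total).
An Eulerian trail requires 0 or 2 odd-degree vertices; here there are 8.

No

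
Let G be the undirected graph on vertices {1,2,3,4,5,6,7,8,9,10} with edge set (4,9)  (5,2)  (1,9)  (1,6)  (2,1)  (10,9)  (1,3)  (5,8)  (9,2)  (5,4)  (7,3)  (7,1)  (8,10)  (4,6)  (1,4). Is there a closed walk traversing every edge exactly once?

No

Degrees: 1:6, 2:3, 3:2, 4:4, 5:3, 6:2, 7:2, 8:2, 9:4, 10:2
Vertices with odd degree: 2, 5. An Eulerian circuit requires all degrees even.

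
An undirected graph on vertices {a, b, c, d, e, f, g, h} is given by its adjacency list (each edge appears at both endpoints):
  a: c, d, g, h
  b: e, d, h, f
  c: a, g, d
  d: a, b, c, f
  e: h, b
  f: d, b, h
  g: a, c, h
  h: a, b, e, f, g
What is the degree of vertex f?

3

Neighbors of f: b, d, h.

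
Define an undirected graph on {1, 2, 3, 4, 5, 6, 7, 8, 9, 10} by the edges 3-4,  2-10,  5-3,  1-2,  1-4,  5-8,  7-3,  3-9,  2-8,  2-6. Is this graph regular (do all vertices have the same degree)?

No

Degrees: 1:2, 2:4, 3:4, 4:2, 5:2, 6:1, 7:1, 8:2, 9:1, 10:1
Degrees are not all equal (e.g. deg(6)=1 but deg(2)=4); not regular.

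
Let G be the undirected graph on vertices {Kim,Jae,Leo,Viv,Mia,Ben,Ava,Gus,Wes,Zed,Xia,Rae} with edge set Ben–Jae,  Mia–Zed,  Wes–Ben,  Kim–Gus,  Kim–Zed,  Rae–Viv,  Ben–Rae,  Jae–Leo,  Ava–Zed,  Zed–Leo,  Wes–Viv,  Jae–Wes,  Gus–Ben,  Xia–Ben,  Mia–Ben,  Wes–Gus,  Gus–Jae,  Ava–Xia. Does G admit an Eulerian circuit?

Degrees: Kim:2, Jae:4, Leo:2, Viv:2, Mia:2, Ben:6, Ava:2, Gus:4, Wes:4, Zed:4, Xia:2, Rae:2
Every vertex has even degree and the edges form a single connected piece, so an Eulerian circuit exists.

Yes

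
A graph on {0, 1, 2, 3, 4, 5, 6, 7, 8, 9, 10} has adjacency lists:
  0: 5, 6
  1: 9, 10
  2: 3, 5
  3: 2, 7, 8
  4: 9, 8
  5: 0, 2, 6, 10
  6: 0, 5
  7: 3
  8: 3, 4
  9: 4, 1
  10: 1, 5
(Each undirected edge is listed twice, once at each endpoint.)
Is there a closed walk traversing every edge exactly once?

Degrees: 0:2, 1:2, 2:2, 3:3, 4:2, 5:4, 6:2, 7:1, 8:2, 9:2, 10:2
Vertices with odd degree: 3, 7. An Eulerian circuit requires all degrees even.

No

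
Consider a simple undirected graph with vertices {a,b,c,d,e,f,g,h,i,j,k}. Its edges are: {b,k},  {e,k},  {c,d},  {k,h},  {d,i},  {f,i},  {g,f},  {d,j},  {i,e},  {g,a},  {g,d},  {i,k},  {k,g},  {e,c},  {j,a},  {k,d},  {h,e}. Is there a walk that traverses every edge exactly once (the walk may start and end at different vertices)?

Yes

Degrees: a:2, b:1, c:2, d:5, e:4, f:2, g:4, h:2, i:4, j:2, k:6
Odd-degree vertices: b, d (2 total).
The non-isolated vertices are connected and exactly 2 have odd degree, so an Eulerian trail exists (from b to d).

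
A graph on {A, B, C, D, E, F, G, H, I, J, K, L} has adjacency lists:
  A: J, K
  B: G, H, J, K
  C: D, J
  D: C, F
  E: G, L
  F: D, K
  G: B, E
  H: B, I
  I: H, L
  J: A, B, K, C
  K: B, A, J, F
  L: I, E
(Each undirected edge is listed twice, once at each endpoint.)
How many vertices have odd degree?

0

Degrees: A:2, B:4, C:2, D:2, E:2, F:2, G:2, H:2, I:2, J:4, K:4, L:2
Odd-degree vertices: none.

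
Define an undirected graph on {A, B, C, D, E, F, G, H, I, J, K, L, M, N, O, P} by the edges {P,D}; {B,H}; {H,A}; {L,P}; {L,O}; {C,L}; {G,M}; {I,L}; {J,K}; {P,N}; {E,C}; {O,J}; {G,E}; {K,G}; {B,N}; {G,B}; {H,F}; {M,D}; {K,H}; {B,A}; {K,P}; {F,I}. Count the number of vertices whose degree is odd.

0

Degrees: A:2, B:4, C:2, D:2, E:2, F:2, G:4, H:4, I:2, J:2, K:4, L:4, M:2, N:2, O:2, P:4
Odd-degree vertices: none.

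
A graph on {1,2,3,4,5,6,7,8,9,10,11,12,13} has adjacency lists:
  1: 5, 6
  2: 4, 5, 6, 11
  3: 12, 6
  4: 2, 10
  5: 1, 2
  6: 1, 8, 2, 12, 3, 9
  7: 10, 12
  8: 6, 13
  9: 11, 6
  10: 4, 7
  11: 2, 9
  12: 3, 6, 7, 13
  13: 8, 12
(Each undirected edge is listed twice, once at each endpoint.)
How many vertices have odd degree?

0

Degrees: 1:2, 2:4, 3:2, 4:2, 5:2, 6:6, 7:2, 8:2, 9:2, 10:2, 11:2, 12:4, 13:2
Odd-degree vertices: none.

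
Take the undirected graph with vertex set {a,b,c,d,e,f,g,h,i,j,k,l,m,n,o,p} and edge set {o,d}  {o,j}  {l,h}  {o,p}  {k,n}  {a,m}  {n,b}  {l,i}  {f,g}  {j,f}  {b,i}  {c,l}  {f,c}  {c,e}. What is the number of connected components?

2

Component: {a, m}
Component: {b, c, d, e, f, g, h, i, j, k, l, n, o, p}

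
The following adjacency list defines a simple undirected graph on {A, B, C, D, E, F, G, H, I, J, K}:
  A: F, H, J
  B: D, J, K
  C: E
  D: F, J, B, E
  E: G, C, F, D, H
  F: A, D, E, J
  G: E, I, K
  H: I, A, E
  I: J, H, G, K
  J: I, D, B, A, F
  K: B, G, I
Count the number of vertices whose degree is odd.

Degrees: A:3, B:3, C:1, D:4, E:5, F:4, G:3, H:3, I:4, J:5, K:3
Odd-degree vertices: A, B, C, E, G, H, J, K.

8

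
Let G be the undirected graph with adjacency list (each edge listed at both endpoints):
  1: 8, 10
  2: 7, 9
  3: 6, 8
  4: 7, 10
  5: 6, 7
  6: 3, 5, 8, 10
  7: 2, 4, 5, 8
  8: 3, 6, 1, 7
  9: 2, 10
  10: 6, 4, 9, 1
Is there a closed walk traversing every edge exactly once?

Degrees: 1:2, 2:2, 3:2, 4:2, 5:2, 6:4, 7:4, 8:4, 9:2, 10:4
Every vertex has even degree and the edges form a single connected piece, so an Eulerian circuit exists.

Yes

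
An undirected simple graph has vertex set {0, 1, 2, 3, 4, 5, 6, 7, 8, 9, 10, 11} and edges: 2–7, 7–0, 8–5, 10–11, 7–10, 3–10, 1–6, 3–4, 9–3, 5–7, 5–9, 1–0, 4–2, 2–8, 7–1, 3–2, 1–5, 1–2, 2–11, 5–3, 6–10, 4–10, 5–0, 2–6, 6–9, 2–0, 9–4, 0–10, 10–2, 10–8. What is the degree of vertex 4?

Neighbors of 4: 2, 3, 9, 10.

4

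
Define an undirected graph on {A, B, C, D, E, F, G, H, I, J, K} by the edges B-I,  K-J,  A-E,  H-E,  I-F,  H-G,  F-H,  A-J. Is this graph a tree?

No

|V| = 11, |E| = 8.
It is not connected, so it is not a tree.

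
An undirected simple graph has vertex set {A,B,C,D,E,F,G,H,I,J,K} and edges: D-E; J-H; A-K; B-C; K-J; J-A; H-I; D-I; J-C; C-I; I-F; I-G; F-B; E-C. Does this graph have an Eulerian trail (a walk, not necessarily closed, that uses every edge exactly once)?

Yes

Degrees: A:2, B:2, C:4, D:2, E:2, F:2, G:1, H:2, I:5, J:4, K:2
Odd-degree vertices: G, I (2 total).
The non-isolated vertices are connected and exactly 2 have odd degree, so an Eulerian trail exists (from G to I).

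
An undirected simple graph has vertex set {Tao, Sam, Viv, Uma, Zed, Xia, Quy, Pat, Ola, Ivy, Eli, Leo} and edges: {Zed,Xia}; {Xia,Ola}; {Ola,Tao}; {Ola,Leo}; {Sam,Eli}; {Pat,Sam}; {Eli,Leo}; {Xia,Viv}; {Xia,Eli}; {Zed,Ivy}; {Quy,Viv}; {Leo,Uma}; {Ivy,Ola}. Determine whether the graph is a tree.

No

The graph has 12 vertices and 13 edges.
Connected but with 13 > 11 edges, so it has a cycle and is not a tree.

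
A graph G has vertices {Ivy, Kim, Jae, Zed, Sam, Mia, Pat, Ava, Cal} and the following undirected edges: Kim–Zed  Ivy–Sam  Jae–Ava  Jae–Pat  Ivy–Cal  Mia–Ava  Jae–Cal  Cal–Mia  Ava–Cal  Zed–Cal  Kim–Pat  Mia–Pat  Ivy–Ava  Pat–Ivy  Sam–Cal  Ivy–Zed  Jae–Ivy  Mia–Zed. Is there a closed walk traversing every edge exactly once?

Yes

Degrees: Ivy:6, Kim:2, Jae:4, Zed:4, Sam:2, Mia:4, Pat:4, Ava:4, Cal:6
All degrees are even and the non-isolated vertices are connected — an Eulerian circuit exists.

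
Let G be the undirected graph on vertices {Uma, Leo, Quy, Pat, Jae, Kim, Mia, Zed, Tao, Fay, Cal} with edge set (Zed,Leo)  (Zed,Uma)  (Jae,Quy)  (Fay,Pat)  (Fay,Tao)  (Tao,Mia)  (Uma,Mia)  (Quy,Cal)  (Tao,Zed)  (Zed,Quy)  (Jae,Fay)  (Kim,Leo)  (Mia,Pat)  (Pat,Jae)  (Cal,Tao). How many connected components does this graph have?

1

Component: {Uma, Leo, Quy, Pat, Jae, Kim, Mia, Zed, Tao, Fay, Cal}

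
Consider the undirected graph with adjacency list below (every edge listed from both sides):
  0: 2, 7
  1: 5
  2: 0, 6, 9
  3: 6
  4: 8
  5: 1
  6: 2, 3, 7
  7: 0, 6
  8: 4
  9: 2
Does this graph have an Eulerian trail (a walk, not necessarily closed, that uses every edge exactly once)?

Degrees: 0:2, 1:1, 2:3, 3:1, 4:1, 5:1, 6:3, 7:2, 8:1, 9:1
Odd-degree vertices: 1, 2, 3, 4, 5, 6, 8, 9 (8 total).
An Eulerian trail requires 0 or 2 odd-degree vertices; here there are 8.

No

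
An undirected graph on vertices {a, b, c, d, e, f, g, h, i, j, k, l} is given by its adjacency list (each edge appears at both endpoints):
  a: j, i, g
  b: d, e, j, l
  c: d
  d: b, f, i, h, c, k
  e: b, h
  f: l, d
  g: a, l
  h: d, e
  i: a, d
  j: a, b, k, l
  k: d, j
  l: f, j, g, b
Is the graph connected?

A breadth-first search from a visits a, j, g, i, k, l, b, d, f, e, c, h — all 12 vertices — so the graph is connected.

Yes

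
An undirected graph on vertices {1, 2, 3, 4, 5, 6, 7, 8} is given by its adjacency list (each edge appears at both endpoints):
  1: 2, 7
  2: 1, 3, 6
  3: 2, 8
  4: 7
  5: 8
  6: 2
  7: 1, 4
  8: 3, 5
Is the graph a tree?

Yes

The graph has 8 vertices and 7 edges.
Connected and |E| = |V| - 1, which characterizes a tree.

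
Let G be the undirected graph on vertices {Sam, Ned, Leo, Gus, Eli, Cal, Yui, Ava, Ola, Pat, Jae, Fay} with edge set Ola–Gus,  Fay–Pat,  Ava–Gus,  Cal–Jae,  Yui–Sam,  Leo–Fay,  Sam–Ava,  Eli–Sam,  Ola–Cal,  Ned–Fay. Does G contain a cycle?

|V| = 12, |E| = 10, number of components = 2.
Since 10 = 12 - 2, the graph is a forest and contains no cycle.

No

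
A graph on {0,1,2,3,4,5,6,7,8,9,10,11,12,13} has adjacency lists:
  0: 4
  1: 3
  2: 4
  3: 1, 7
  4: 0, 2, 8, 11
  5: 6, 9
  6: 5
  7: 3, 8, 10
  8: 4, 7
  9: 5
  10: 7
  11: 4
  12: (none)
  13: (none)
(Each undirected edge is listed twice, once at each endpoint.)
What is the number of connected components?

Component: {12}
Component: {13}
Component: {5, 6, 9}
Component: {0, 1, 2, 3, 4, 7, 8, 10, 11}

4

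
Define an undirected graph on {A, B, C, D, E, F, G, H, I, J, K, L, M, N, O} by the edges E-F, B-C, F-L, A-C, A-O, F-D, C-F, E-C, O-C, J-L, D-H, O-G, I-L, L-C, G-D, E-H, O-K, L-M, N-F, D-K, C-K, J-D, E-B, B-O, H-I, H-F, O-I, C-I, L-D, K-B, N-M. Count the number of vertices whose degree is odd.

0

Degrees: A:2, B:4, C:8, D:6, E:4, F:6, G:2, H:4, I:4, J:2, K:4, L:6, M:2, N:2, O:6
Odd-degree vertices: none.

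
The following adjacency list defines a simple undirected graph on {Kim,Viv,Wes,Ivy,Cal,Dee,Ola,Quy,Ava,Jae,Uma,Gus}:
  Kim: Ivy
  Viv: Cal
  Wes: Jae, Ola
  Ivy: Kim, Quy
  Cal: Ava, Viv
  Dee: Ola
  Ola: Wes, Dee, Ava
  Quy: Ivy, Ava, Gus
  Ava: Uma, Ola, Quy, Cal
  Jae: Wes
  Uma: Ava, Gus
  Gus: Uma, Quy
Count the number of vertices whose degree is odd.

6

Degrees: Kim:1, Viv:1, Wes:2, Ivy:2, Cal:2, Dee:1, Ola:3, Quy:3, Ava:4, Jae:1, Uma:2, Gus:2
Odd-degree vertices: Kim, Viv, Dee, Ola, Quy, Jae.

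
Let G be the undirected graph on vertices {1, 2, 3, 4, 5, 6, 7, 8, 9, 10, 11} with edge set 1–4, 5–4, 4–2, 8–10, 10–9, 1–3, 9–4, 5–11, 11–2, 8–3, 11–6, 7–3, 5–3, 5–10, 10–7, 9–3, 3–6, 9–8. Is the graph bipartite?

No

10-8-9-10 is an odd cycle (length 3), and a bipartite graph can contain only even cycles.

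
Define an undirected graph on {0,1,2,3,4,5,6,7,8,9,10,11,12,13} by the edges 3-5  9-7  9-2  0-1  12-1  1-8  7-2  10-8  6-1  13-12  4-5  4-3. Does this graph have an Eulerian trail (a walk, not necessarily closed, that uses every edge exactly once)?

No

Degrees: 0:1, 1:4, 2:2, 3:2, 4:2, 5:2, 6:1, 7:2, 8:2, 9:2, 10:1, 11:0, 12:2, 13:1
Odd-degree vertices: 0, 6, 10, 13 (4 total).
An Eulerian trail requires 0 or 2 odd-degree vertices; here there are 4.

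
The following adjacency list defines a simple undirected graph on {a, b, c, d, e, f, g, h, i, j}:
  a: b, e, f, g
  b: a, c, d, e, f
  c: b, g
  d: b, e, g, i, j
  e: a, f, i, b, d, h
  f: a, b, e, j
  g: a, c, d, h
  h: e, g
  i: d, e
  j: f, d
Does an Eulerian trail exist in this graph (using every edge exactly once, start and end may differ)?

Degrees: a:4, b:5, c:2, d:5, e:6, f:4, g:4, h:2, i:2, j:2
Odd-degree vertices: b, d (2 total).
With 2 odd-degree vertices and all edges in one connected piece, an Eulerian trail exists (from b to d).

Yes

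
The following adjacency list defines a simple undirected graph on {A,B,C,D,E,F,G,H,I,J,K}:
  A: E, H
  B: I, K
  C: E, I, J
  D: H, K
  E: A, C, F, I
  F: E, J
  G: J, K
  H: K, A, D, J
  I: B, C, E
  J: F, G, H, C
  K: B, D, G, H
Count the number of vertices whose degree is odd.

Degrees: A:2, B:2, C:3, D:2, E:4, F:2, G:2, H:4, I:3, J:4, K:4
Odd-degree vertices: C, I.

2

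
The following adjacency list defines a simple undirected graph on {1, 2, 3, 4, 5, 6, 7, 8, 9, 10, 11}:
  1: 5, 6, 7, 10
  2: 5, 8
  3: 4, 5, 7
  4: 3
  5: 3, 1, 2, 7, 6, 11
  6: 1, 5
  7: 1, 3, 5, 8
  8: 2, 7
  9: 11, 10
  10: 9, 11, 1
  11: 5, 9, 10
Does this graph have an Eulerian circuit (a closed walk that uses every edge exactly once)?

No

Degrees: 1:4, 2:2, 3:3, 4:1, 5:6, 6:2, 7:4, 8:2, 9:2, 10:3, 11:3
Vertices with odd degree: 3, 4, 10, 11. An Eulerian circuit requires all degrees even.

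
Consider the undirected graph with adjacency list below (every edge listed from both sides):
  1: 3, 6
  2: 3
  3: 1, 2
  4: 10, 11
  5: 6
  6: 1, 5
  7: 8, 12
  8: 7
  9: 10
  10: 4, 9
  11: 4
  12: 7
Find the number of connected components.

Component: {7, 8, 12}
Component: {4, 9, 10, 11}
Component: {1, 2, 3, 5, 6}

3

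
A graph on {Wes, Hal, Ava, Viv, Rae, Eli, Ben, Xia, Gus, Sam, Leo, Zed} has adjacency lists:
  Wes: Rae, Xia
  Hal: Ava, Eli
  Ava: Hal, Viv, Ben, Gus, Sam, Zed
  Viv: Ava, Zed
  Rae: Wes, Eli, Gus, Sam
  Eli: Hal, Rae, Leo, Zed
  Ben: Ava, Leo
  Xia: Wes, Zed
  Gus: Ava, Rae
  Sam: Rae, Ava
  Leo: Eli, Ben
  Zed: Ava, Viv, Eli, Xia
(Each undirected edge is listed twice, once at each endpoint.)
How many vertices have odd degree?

Degrees: Wes:2, Hal:2, Ava:6, Viv:2, Rae:4, Eli:4, Ben:2, Xia:2, Gus:2, Sam:2, Leo:2, Zed:4
Odd-degree vertices: none.

0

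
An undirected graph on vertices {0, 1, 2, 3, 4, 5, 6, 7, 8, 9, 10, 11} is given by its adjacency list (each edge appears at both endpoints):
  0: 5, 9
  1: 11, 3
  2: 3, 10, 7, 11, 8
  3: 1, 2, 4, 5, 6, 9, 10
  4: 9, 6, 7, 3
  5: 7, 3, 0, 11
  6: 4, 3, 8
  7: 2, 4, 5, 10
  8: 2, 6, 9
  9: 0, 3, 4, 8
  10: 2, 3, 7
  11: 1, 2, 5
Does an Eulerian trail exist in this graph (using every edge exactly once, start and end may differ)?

No

Degrees: 0:2, 1:2, 2:5, 3:7, 4:4, 5:4, 6:3, 7:4, 8:3, 9:4, 10:3, 11:3
Odd-degree vertices: 2, 3, 6, 8, 10, 11 (6 total).
With 6 odd-degree vertices (more than two), no single trail can use every edge.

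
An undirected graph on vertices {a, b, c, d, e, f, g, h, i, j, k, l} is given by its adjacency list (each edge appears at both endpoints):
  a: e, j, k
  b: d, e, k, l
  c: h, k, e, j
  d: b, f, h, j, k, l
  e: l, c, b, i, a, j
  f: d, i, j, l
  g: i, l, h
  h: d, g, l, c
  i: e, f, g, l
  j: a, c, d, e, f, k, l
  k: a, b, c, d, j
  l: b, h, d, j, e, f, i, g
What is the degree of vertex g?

3

Neighbors of g: h, i, l.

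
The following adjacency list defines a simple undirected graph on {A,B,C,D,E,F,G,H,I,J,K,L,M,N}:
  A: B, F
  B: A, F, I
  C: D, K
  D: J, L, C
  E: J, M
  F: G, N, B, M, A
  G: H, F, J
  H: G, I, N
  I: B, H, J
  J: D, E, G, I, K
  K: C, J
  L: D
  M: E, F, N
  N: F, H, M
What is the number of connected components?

Component: {A, B, C, D, E, F, G, H, I, J, K, L, M, N}

1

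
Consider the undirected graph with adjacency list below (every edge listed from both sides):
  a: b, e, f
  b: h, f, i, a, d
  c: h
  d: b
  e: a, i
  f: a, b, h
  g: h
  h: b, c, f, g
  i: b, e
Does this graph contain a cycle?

Yes

|V| = 9, |E| = 11, number of components = 1.
One cycle is b-h-f-b.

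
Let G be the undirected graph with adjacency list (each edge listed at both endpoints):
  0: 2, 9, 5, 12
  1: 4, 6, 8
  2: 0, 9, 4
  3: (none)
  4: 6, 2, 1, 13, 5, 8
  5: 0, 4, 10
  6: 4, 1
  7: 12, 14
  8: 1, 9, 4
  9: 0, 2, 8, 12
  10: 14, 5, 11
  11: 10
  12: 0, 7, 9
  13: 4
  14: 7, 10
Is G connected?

Component: {3}
Component: {0, 1, 2, 4, 5, 6, 7, 8, 9, 10, 11, 12, 13, 14}
There are 2 separate components, so the graph is not connected.

No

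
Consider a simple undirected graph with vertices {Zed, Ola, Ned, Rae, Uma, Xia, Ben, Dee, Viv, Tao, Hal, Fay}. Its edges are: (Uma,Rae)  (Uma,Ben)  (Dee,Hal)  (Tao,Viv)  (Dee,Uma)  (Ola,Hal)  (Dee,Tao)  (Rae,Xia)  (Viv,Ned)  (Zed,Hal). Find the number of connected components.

2

Component: {Fay}
Component: {Zed, Ola, Ned, Rae, Uma, Xia, Ben, Dee, Viv, Tao, Hal}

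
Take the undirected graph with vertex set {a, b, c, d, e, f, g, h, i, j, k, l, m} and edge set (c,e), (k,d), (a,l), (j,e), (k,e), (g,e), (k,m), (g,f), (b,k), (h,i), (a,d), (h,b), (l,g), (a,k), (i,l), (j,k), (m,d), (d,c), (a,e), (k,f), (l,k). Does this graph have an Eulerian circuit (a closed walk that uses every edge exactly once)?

No

Degrees: a:4, b:2, c:2, d:4, e:5, f:2, g:3, h:2, i:2, j:2, k:8, l:4, m:2
Vertices with odd degree: e, g. An Eulerian circuit requires all degrees even.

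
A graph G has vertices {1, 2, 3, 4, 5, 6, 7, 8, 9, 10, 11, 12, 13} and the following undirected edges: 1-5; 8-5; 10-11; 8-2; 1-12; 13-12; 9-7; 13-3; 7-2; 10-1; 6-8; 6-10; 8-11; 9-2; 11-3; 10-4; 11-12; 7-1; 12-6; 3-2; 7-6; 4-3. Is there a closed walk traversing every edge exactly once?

Yes

Degrees: 1:4, 2:4, 3:4, 4:2, 5:2, 6:4, 7:4, 8:4, 9:2, 10:4, 11:4, 12:4, 13:2
All degrees are even and the non-isolated vertices are connected — an Eulerian circuit exists.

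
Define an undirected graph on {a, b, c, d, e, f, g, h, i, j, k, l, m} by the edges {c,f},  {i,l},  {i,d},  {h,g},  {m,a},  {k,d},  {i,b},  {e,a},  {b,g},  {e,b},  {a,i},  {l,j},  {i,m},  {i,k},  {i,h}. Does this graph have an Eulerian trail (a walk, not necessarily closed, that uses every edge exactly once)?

Degrees: a:3, b:3, c:1, d:2, e:2, f:1, g:2, h:2, i:7, j:1, k:2, l:2, m:2
Odd-degree vertices: a, b, c, f, i, j (6 total).
With 6 odd-degree vertices (more than two), no single trail can use every edge.

No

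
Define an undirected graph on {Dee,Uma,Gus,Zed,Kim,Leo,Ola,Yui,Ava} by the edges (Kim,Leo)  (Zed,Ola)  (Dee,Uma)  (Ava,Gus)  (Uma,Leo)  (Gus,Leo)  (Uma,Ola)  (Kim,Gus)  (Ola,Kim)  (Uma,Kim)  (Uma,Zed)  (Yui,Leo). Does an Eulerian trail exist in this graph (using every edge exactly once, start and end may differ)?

Degrees: Dee:1, Uma:5, Gus:3, Zed:2, Kim:4, Leo:4, Ola:3, Yui:1, Ava:1
Odd-degree vertices: Dee, Uma, Gus, Ola, Yui, Ava (6 total).
With 6 odd-degree vertices (more than two), no single trail can use every edge.

No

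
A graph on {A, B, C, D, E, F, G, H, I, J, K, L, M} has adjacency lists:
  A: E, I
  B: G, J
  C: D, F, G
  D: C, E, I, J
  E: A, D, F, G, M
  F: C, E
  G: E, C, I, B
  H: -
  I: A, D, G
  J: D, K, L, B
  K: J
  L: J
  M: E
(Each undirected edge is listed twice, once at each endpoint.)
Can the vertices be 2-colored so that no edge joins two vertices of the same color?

No

D-J-B-G-E-D is an odd cycle (length 5), and a bipartite graph can contain only even cycles.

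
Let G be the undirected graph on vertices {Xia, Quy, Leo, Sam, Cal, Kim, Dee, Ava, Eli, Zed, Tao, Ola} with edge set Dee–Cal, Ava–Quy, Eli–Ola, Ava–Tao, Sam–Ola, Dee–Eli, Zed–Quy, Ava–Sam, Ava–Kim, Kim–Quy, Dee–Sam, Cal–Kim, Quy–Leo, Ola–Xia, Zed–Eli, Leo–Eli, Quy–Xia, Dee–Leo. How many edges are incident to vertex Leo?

Neighbors of Leo: Quy, Dee, Eli.

3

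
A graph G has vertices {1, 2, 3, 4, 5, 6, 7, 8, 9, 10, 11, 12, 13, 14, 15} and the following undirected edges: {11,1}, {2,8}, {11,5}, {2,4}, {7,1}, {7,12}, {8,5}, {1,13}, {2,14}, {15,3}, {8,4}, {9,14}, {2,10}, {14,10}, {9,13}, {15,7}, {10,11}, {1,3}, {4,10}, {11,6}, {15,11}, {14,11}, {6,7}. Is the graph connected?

A breadth-first search from 1 visits 1, 11, 13, 3, 7, 14, 15, 5, 6, 10, 9, 12, 2, 8, 4 — all 15 vertices — so the graph is connected.

Yes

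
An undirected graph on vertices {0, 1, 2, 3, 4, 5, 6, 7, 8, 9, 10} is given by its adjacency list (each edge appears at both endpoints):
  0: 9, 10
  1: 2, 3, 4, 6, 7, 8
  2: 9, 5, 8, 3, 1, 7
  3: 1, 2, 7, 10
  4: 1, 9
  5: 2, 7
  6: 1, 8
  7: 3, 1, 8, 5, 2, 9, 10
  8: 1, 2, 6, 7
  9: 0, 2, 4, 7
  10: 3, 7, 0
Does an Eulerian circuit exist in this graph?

No

Degrees: 0:2, 1:6, 2:6, 3:4, 4:2, 5:2, 6:2, 7:7, 8:4, 9:4, 10:3
7, 10 have odd degree; an Eulerian circuit needs every degree to be even, so none exists.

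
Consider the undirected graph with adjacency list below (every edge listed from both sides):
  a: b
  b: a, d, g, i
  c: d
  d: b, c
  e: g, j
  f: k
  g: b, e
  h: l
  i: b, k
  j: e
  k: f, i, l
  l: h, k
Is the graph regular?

No

Degrees: a:1, b:4, c:1, d:2, e:2, f:1, g:2, h:1, i:2, j:1, k:3, l:2
Vertex a has degree 1 while b has degree 4, so the graph is not regular.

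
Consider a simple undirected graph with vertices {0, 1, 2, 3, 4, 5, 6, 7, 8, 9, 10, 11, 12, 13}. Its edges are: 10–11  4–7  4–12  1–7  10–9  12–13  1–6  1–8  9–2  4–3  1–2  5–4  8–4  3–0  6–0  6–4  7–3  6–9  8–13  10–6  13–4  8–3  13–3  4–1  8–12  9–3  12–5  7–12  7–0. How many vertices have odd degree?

8

Degrees: 0:3, 1:5, 2:2, 3:6, 4:8, 5:2, 6:5, 7:5, 8:5, 9:4, 10:3, 11:1, 12:5, 13:4
Odd-degree vertices: 0, 1, 6, 7, 8, 10, 11, 12.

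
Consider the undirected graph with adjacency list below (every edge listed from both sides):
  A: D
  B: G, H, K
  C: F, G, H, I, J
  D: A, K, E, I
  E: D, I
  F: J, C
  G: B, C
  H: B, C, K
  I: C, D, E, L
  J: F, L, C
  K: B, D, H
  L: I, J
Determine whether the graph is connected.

A breadth-first search from A visits A, D, I, E, K, C, L, B, H, G, J, F — all 12 vertices — so the graph is connected.

Yes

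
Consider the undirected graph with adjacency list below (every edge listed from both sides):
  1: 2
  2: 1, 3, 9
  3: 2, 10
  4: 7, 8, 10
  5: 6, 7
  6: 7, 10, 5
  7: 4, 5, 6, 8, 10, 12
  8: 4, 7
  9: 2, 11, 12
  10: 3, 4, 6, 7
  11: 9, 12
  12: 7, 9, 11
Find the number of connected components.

1

Component: {1, 2, 3, 4, 5, 6, 7, 8, 9, 10, 11, 12}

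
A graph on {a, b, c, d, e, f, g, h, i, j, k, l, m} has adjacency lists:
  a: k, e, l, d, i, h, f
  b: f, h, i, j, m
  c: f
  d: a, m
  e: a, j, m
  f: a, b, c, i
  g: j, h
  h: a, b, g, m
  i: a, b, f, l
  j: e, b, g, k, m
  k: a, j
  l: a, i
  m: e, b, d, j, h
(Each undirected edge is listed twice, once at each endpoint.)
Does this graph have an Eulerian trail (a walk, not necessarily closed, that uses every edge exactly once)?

No

Degrees: a:7, b:5, c:1, d:2, e:3, f:4, g:2, h:4, i:4, j:5, k:2, l:2, m:5
Odd-degree vertices: a, b, c, e, j, m (6 total).
An Eulerian trail requires 0 or 2 odd-degree vertices; here there are 6.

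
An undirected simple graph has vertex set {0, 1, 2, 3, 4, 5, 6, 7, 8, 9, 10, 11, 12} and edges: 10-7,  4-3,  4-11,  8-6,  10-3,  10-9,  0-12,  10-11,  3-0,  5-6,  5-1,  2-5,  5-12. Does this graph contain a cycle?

|V| = 13, |E| = 13, number of components = 1.
One cycle is 3-10-11-4-3.

Yes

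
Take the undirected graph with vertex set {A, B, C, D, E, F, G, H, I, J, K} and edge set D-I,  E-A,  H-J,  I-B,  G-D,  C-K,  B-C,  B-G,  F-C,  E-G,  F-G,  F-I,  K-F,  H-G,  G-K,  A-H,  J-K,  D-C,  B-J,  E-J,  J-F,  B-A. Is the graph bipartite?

J-F-K-J is an odd cycle (length 3), and a bipartite graph can contain only even cycles.

No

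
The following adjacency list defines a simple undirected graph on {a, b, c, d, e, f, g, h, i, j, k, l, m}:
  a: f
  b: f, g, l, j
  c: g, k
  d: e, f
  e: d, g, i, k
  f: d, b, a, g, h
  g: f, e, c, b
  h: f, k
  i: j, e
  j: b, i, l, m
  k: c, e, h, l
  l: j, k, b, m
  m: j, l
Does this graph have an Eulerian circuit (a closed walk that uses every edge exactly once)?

No

Degrees: a:1, b:4, c:2, d:2, e:4, f:5, g:4, h:2, i:2, j:4, k:4, l:4, m:2
Vertices with odd degree: a, f. An Eulerian circuit requires all degrees even.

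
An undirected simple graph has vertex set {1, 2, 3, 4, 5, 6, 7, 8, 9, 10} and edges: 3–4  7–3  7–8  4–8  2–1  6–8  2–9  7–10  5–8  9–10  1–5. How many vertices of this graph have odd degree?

Degrees: 1:2, 2:2, 3:2, 4:2, 5:2, 6:1, 7:3, 8:4, 9:2, 10:2
Odd-degree vertices: 6, 7.

2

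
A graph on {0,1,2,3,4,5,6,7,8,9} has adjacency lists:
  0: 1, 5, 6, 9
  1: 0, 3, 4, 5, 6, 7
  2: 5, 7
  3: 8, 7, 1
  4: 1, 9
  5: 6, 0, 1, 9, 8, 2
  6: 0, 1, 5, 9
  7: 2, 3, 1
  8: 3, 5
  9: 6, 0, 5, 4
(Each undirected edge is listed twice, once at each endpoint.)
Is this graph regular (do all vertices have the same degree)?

Degrees: 0:4, 1:6, 2:2, 3:3, 4:2, 5:6, 6:4, 7:3, 8:2, 9:4
Vertex 2 has degree 2 while 1 has degree 6, so the graph is not regular.

No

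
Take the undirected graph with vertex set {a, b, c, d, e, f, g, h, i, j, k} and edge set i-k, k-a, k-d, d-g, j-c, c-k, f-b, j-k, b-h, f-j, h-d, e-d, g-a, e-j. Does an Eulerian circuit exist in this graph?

No

Degrees: a:2, b:2, c:2, d:4, e:2, f:2, g:2, h:2, i:1, j:4, k:5
Vertices with odd degree: i, k. An Eulerian circuit requires all degrees even.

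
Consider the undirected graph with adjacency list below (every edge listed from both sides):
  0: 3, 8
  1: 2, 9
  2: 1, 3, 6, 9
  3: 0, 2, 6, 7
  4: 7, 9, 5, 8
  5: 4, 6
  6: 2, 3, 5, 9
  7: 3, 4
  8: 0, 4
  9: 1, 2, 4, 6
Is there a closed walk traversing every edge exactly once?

Degrees: 0:2, 1:2, 2:4, 3:4, 4:4, 5:2, 6:4, 7:2, 8:2, 9:4
All degrees are even and the non-isolated vertices are connected — an Eulerian circuit exists.

Yes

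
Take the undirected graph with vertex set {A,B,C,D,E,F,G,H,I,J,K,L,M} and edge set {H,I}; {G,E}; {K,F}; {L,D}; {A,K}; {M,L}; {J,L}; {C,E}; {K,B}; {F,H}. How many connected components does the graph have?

Component: {C, E, G}
Component: {D, J, L, M}
Component: {A, B, F, H, I, K}

3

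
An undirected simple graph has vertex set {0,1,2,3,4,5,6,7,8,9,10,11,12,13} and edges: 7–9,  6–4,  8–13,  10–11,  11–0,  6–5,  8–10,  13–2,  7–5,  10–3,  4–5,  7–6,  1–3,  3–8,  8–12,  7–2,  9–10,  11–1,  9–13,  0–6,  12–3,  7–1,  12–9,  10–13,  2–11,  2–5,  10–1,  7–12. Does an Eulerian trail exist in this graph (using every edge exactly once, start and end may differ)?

Degrees: 0:2, 1:4, 2:4, 3:4, 4:2, 5:4, 6:4, 7:6, 8:4, 9:4, 10:6, 11:4, 12:4, 13:4
Odd-degree vertices: none (0 total).
The non-isolated vertices are connected and exactly 0 have odd degree, so an Eulerian trail exists.

Yes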